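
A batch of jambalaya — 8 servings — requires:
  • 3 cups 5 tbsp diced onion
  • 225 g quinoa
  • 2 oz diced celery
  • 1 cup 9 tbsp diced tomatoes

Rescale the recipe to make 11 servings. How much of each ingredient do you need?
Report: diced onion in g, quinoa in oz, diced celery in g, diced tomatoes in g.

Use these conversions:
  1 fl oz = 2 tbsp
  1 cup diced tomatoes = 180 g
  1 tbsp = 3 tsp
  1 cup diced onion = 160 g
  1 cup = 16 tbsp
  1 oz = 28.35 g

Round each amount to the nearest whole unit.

diced onion: 729 g; quinoa: 11 oz; diced celery: 78 g; diced tomatoes: 387 g

Scaling factor: 11/8 = 1.375.
diced onion: (3 cup + 5 tbsp = 3.3125 cup) × 11/8 × 160 g/cup ≈ 729 g
quinoa: 225 g × 11/8 ÷ 28.35 g/oz ≈ 11 oz
diced celery: 2 oz × 11/8 × 28.35 g/oz ≈ 78 g
diced tomatoes: (1 cup + 9 tbsp = 1.5625 cup) × 11/8 × 180 g/cup ≈ 387 g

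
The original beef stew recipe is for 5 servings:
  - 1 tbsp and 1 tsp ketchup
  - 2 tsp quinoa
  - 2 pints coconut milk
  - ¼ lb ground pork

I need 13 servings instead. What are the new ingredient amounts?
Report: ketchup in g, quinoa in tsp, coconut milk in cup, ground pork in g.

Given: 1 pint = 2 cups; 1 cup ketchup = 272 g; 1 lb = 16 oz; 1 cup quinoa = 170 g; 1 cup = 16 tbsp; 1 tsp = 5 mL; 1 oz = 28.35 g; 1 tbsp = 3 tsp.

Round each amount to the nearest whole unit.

ketchup: 59 g; quinoa: 5 tsp; coconut milk: 10 cup; ground pork: 295 g

Scaling factor: 13/5 = 2.6.
ketchup: (1 tbsp + 1 tsp = 4/3 tbsp) × 13/5 ÷ 16 tbsp/cup × 272 g/cup ≈ 59 g
quinoa: 2 tsp × 13/5 ≈ 5 tsp
coconut milk: 2 pint × 13/5 × 2 cup/pint ≈ 10 cup
ground pork: 0.25 lb × 13/5 × 16 oz/lb × 28.35 g/oz ≈ 295 g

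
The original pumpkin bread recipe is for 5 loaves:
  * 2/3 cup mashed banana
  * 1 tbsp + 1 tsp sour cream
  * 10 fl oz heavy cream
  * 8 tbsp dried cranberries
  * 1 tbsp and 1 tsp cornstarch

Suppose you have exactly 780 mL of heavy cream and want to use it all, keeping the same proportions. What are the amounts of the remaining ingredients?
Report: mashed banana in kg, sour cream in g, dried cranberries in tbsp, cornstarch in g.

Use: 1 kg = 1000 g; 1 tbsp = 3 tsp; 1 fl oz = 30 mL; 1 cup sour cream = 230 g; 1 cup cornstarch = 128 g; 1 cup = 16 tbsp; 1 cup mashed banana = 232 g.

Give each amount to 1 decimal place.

The original recipe has 300 mL of heavy cream, so the scaling factor is 780 ÷ 300 = 13/5 = 2.6.
mashed banana: 2/3 cup × 13/5 × 232 g/cup ÷ 1000 g/kg ≈ 0.4 kg
sour cream: (1 tbsp + 1 tsp = 4/3 tbsp) × 13/5 ÷ 16 tbsp/cup × 230 g/cup ≈ 49.8 g
dried cranberries: 8 tbsp × 13/5 = 20.8 tbsp
cornstarch: (1 tbsp + 1 tsp = 4/3 tbsp) × 13/5 ÷ 16 tbsp/cup × 128 g/cup ≈ 27.7 g

mashed banana: 0.4 kg; sour cream: 49.8 g; dried cranberries: 20.8 tbsp; cornstarch: 27.7 g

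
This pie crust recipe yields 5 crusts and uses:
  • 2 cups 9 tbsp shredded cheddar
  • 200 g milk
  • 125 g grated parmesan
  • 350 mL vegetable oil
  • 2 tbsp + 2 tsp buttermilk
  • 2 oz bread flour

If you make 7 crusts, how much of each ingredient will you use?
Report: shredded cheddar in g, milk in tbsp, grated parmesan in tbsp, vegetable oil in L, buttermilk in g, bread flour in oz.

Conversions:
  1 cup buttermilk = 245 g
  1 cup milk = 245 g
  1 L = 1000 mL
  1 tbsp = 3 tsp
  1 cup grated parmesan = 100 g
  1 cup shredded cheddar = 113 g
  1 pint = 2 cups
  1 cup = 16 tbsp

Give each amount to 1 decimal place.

shredded cheddar: 405.4 g; milk: 18.3 tbsp; grated parmesan: 28.0 tbsp; vegetable oil: 0.5 L; buttermilk: 57.2 g; bread flour: 2.8 oz

Scaling factor: 7/5 = 1.4.
shredded cheddar: (2 cup + 9 tbsp = 2.5625 cup) × 7/5 × 113 g/cup ≈ 405.4 g
milk: 200 g × 7/5 ÷ 245 g/cup × 16 tbsp/cup ≈ 18.3 tbsp
grated parmesan: 125 g × 7/5 ÷ 100 g/cup × 16 tbsp/cup = 28.0 tbsp
vegetable oil: 350 mL × 7/5 ÷ 1000 mL/L ≈ 0.5 L
buttermilk: (2 tbsp + 2 tsp = 8/3 tbsp) × 7/5 ÷ 16 tbsp/cup × 245 g/cup ≈ 57.2 g
bread flour: 2 oz × 7/5 = 2.8 oz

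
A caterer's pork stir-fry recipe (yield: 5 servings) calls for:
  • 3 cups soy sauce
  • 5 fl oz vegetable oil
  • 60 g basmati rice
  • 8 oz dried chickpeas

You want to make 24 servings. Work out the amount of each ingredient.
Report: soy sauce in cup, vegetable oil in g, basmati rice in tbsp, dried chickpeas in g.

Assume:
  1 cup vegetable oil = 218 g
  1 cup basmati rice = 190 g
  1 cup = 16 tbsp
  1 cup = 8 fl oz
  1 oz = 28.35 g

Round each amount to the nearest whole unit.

soy sauce: 14 cup; vegetable oil: 654 g; basmati rice: 24 tbsp; dried chickpeas: 1089 g

Scaling factor: 24/5 = 4.8.
soy sauce: 3 cup × 24/5 ≈ 14 cup
vegetable oil: 5 fl oz × 24/5 ÷ 8 fl oz/cup × 218 g/cup = 654 g
basmati rice: 60 g × 24/5 ÷ 190 g/cup × 16 tbsp/cup ≈ 24 tbsp
dried chickpeas: 8 oz × 24/5 × 28.35 g/oz ≈ 1089 g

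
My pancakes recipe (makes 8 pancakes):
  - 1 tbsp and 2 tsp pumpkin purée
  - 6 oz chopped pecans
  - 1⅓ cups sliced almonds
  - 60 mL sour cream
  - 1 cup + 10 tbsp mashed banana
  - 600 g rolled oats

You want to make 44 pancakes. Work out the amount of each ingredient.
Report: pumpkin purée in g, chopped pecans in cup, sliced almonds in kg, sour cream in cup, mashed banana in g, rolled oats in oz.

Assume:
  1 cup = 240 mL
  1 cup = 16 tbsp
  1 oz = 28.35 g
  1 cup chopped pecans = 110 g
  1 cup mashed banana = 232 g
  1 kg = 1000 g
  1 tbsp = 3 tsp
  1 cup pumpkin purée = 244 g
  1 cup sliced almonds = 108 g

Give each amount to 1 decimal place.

pumpkin purée: 139.8 g; chopped pecans: 8.5 cup; sliced almonds: 0.8 kg; sour cream: 1.4 cup; mashed banana: 2073.5 g; rolled oats: 116.4 oz

Scaling factor: 44/8 = 11/2 = 5.5.
pumpkin purée: (1 tbsp + 2 tsp = 5/3 tbsp) × 11/2 ÷ 16 tbsp/cup × 244 g/cup ≈ 139.8 g
chopped pecans: 6 oz × 11/2 × 28.35 g/oz ÷ 110 g/cup ≈ 8.5 cup
sliced almonds: 4/3 cup × 11/2 × 108 g/cup ÷ 1000 g/kg ≈ 0.8 kg
sour cream: 60 mL × 11/2 ÷ 240 mL/cup ≈ 1.4 cup
mashed banana: (1 cup + 10 tbsp = 1.625 cup) × 11/2 × 232 g/cup = 2073.5 g
rolled oats: 600 g × 11/2 ÷ 28.35 g/oz ≈ 116.4 oz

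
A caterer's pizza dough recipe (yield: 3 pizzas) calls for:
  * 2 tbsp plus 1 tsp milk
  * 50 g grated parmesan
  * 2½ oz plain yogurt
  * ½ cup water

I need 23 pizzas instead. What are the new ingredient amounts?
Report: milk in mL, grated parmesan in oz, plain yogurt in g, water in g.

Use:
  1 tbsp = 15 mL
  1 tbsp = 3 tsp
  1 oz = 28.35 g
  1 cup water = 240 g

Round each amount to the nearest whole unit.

milk: 268 mL; grated parmesan: 14 oz; plain yogurt: 543 g; water: 920 g

Scaling factor: 23/3.
milk: (2 tbsp + 1 tsp = 7/3 tbsp) × 23/3 × 15 mL/tbsp ≈ 268 mL
grated parmesan: 50 g × 23/3 ÷ 28.35 g/oz ≈ 14 oz
plain yogurt: 2.5 oz × 23/3 × 28.35 g/oz ≈ 543 g
water: 0.5 cup × 23/3 × 240 g/cup = 920 g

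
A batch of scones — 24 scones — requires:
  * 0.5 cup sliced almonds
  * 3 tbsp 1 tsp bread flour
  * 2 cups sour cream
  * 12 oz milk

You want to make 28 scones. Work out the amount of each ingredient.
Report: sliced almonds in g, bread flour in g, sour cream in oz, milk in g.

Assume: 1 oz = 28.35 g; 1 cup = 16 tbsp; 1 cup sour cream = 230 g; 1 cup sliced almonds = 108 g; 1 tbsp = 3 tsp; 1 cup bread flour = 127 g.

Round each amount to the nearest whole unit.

sliced almonds: 63 g; bread flour: 31 g; sour cream: 19 oz; milk: 397 g

Scaling factor: 28/24 = 7/6.
sliced almonds: 0.5 cup × 7/6 × 108 g/cup = 63 g
bread flour: (3 tbsp + 1 tsp = 10/3 tbsp) × 7/6 ÷ 16 tbsp/cup × 127 g/cup ≈ 31 g
sour cream: 2 cup × 7/6 × 230 g/cup ÷ 28.35 g/oz ≈ 19 oz
milk: 12 oz × 7/6 × 28.35 g/oz ≈ 397 g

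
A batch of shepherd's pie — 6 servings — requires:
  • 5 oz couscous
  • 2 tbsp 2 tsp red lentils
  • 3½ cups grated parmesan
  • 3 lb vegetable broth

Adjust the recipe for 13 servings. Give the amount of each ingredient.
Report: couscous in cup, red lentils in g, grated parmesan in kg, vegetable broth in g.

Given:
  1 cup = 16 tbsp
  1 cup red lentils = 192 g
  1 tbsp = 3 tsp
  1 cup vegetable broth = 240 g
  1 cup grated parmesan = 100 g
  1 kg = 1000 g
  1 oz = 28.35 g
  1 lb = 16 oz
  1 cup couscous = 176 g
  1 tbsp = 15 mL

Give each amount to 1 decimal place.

Scaling factor: 13/6.
couscous: 5 oz × 13/6 × 28.35 g/oz ÷ 176 g/cup ≈ 1.7 cup
red lentils: (2 tbsp + 2 tsp = 8/3 tbsp) × 13/6 ÷ 16 tbsp/cup × 192 g/cup ≈ 69.3 g
grated parmesan: 3.5 cup × 13/6 × 100 g/cup ÷ 1000 g/kg ≈ 0.8 kg
vegetable broth: 3 lb × 13/6 × 16 oz/lb × 28.35 g/oz = 2948.4 g

couscous: 1.7 cup; red lentils: 69.3 g; grated parmesan: 0.8 kg; vegetable broth: 2948.4 g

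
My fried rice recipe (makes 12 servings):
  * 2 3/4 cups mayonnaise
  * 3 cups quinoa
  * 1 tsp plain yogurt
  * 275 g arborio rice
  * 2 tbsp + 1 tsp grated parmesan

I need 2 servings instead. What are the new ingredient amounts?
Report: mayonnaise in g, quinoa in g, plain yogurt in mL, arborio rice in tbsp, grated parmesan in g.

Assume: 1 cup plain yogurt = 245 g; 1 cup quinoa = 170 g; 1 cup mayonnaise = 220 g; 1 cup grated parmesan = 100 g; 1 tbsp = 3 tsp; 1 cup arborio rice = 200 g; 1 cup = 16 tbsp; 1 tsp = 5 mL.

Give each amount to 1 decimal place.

Scaling factor: 2/12 = 1/6.
mayonnaise: 2.75 cup × 1/6 × 220 g/cup ≈ 100.8 g
quinoa: 3 cup × 1/6 × 170 g/cup = 85.0 g
plain yogurt: 1 tsp × 1/6 × 5 mL/tsp ≈ 0.8 mL
arborio rice: 275 g × 1/6 ÷ 200 g/cup × 16 tbsp/cup ≈ 3.7 tbsp
grated parmesan: (2 tbsp + 1 tsp = 7/3 tbsp) × 1/6 ÷ 16 tbsp/cup × 100 g/cup ≈ 2.4 g

mayonnaise: 100.8 g; quinoa: 85.0 g; plain yogurt: 0.8 mL; arborio rice: 3.7 tbsp; grated parmesan: 2.4 g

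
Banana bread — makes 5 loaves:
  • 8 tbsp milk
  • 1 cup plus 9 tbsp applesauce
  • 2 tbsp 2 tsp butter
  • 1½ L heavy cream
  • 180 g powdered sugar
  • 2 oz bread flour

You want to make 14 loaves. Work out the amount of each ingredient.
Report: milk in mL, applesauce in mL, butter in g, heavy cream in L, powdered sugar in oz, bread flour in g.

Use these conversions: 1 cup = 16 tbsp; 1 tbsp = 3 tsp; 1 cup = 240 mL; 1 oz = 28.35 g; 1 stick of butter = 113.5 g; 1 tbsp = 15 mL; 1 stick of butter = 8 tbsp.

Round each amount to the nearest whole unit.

milk: 336 mL; applesauce: 1050 mL; butter: 106 g; heavy cream: 4 L; powdered sugar: 18 oz; bread flour: 159 g

Scaling factor: 14/5 = 2.8.
milk: 8 tbsp × 14/5 × 15 mL/tbsp = 336 mL
applesauce: (1 cup + 9 tbsp = 1.5625 cup) × 14/5 × 240 mL/cup = 1050 mL
butter: (2 tbsp + 2 tsp = 8/3 tbsp) × 14/5 ÷ 8 tbsp/stick × 113.5 g/stick ≈ 106 g
heavy cream: 1.5 L × 14/5 ≈ 4 L
powdered sugar: 180 g × 14/5 ÷ 28.35 g/oz ≈ 18 oz
bread flour: 2 oz × 14/5 × 28.35 g/oz ≈ 159 g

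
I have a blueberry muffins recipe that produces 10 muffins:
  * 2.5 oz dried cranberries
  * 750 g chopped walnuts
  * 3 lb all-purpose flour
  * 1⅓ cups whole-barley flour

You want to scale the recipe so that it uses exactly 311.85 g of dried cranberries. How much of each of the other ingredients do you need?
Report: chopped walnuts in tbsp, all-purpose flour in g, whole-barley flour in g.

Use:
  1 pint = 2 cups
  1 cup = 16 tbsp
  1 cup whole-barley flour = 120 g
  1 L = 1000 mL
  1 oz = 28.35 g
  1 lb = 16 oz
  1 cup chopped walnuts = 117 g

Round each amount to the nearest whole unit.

chopped walnuts: 451 tbsp; all-purpose flour: 5988 g; whole-barley flour: 704 g

The original recipe has 70.875 g of dried cranberries, so the scaling factor is 311.85 ÷ 70.875 = 22/5 = 4.4.
chopped walnuts: 750 g × 22/5 ÷ 117 g/cup × 16 tbsp/cup ≈ 451 tbsp
all-purpose flour: 3 lb × 22/5 × 16 oz/lb × 28.35 g/oz ≈ 5988 g
whole-barley flour: 4/3 cup × 22/5 × 120 g/cup = 704 g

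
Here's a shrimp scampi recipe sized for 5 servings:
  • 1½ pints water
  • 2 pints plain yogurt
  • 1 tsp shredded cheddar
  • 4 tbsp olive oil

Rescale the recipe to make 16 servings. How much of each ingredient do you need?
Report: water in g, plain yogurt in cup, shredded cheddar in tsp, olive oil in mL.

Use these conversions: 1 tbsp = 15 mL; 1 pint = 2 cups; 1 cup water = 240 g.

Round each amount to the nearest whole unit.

Scaling factor: 16/5 = 3.2.
water: 1.5 pint × 16/5 × 2 cup/pint × 240 g/cup = 2304 g
plain yogurt: 2 pint × 16/5 × 2 cup/pint ≈ 13 cup
shredded cheddar: 1 tsp × 16/5 ≈ 3 tsp
olive oil: 4 tbsp × 16/5 × 15 mL/tbsp = 192 mL

water: 2304 g; plain yogurt: 13 cup; shredded cheddar: 3 tsp; olive oil: 192 mL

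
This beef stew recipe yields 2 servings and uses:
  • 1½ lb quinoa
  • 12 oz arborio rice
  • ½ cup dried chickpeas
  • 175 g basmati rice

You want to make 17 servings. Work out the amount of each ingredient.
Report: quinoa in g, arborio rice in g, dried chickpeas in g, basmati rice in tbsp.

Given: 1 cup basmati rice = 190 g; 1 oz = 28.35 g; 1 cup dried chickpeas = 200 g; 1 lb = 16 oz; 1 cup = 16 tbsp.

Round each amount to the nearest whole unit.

quinoa: 5783 g; arborio rice: 2892 g; dried chickpeas: 850 g; basmati rice: 125 tbsp

Scaling factor: 17/2 = 8.5.
quinoa: 1.5 lb × 17/2 × 16 oz/lb × 28.35 g/oz ≈ 5783 g
arborio rice: 12 oz × 17/2 × 28.35 g/oz ≈ 2892 g
dried chickpeas: 0.5 cup × 17/2 × 200 g/cup = 850 g
basmati rice: 175 g × 17/2 ÷ 190 g/cup × 16 tbsp/cup ≈ 125 tbsp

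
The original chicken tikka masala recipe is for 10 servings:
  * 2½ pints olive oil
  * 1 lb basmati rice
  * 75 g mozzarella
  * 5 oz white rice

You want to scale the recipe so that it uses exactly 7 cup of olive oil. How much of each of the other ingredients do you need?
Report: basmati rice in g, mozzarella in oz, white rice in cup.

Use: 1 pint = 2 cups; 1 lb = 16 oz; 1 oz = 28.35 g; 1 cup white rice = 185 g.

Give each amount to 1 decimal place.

The original recipe has 5 cup of olive oil, so the scaling factor is 7 ÷ 5 = 7/5 = 1.4.
basmati rice: 1 lb × 7/5 × 16 oz/lb × 28.35 g/oz ≈ 635.0 g
mozzarella: 75 g × 7/5 ÷ 28.35 g/oz ≈ 3.7 oz
white rice: 5 oz × 7/5 × 28.35 g/oz ÷ 185 g/cup ≈ 1.1 cup

basmati rice: 635.0 g; mozzarella: 3.7 oz; white rice: 1.1 cup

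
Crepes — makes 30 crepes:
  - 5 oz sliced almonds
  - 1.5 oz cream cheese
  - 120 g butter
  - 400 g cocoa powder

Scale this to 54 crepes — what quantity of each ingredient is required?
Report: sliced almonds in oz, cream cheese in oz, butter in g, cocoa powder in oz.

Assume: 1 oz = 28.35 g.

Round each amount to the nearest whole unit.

sliced almonds: 9 oz; cream cheese: 3 oz; butter: 216 g; cocoa powder: 25 oz

Scaling factor: 54/30 = 9/5 = 1.8.
sliced almonds: 5 oz × 9/5 = 9 oz
cream cheese: 1.5 oz × 9/5 ≈ 3 oz
butter: 120 g × 9/5 = 216 g
cocoa powder: 400 g × 9/5 ÷ 28.35 g/oz ≈ 25 oz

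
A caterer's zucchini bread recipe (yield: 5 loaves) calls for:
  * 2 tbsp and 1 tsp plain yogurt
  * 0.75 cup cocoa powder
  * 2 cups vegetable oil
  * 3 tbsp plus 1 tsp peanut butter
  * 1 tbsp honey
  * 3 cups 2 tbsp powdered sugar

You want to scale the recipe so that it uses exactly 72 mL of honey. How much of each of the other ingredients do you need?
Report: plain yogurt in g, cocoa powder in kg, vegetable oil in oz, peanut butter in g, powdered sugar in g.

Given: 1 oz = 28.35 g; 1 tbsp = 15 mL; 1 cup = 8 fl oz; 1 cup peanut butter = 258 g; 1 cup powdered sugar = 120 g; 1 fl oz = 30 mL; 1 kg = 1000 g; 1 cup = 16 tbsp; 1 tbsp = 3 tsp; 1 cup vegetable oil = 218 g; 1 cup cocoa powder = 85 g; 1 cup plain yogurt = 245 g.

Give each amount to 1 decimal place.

The original recipe has 15 mL of honey, so the scaling factor is 72 ÷ 15 = 24/5 = 4.8.
plain yogurt: (2 tbsp + 1 tsp = 7/3 tbsp) × 24/5 ÷ 16 tbsp/cup × 245 g/cup = 171.5 g
cocoa powder: 0.75 cup × 24/5 × 85 g/cup ÷ 1000 g/kg ≈ 0.3 kg
vegetable oil: 2 cup × 24/5 × 218 g/cup ÷ 28.35 g/oz ≈ 73.8 oz
peanut butter: (3 tbsp + 1 tsp = 10/3 tbsp) × 24/5 ÷ 16 tbsp/cup × 258 g/cup = 258.0 g
powdered sugar: (3 cup + 2 tbsp = 3.125 cup) × 24/5 × 120 g/cup = 1800.0 g

plain yogurt: 171.5 g; cocoa powder: 0.3 kg; vegetable oil: 73.8 oz; peanut butter: 258.0 g; powdered sugar: 1800.0 g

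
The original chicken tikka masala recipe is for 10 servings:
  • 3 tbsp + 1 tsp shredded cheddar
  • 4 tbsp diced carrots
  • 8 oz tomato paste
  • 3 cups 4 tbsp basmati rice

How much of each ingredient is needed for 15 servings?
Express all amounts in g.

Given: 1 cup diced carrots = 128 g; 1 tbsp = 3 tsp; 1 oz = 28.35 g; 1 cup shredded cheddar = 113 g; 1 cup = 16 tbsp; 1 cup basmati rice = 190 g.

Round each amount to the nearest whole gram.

Scaling factor: 15/10 = 3/2 = 1.5.
shredded cheddar: (3 tbsp + 1 tsp = 10/3 tbsp) × 3/2 ÷ 16 tbsp/cup × 113 g/cup ≈ 35 g
diced carrots: 4 tbsp × 3/2 ÷ 16 tbsp/cup × 128 g/cup = 48 g
tomato paste: 8 oz × 3/2 × 28.35 g/oz ≈ 340 g
basmati rice: (3 cup + 4 tbsp = 3.25 cup) × 3/2 × 190 g/cup ≈ 926 g

shredded cheddar: 35 g; diced carrots: 48 g; tomato paste: 340 g; basmati rice: 926 g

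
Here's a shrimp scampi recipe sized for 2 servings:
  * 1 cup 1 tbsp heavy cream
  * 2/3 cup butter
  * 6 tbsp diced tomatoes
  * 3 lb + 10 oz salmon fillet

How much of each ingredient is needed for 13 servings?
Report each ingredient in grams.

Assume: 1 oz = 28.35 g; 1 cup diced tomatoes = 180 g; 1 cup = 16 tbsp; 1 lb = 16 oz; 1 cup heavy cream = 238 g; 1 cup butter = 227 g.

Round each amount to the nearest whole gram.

Scaling factor: 13/2 = 6.5.
heavy cream: (1 cup + 1 tbsp = 1.0625 cup) × 13/2 × 238 g/cup ≈ 1644 g
butter: 2/3 cup × 13/2 × 227 g/cup ≈ 984 g
diced tomatoes: 6 tbsp × 13/2 ÷ 16 tbsp/cup × 180 g/cup ≈ 439 g
salmon fillet: (3 lb + 10 oz = 3.625 lb) × 13/2 × 16 oz/lb × 28.35 g/oz ≈ 10688 g

heavy cream: 1644 g; butter: 984 g; diced tomatoes: 439 g; salmon fillet: 10688 g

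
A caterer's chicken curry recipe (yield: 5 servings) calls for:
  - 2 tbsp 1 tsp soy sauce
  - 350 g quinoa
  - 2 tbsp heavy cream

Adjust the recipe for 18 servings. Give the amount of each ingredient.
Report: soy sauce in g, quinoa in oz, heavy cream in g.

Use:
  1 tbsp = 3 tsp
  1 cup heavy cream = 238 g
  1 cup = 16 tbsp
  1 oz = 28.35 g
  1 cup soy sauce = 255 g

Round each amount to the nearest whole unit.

Scaling factor: 18/5 = 3.6.
soy sauce: (2 tbsp + 1 tsp = 7/3 tbsp) × 18/5 ÷ 16 tbsp/cup × 255 g/cup ≈ 134 g
quinoa: 350 g × 18/5 ÷ 28.35 g/oz ≈ 44 oz
heavy cream: 2 tbsp × 18/5 ÷ 16 tbsp/cup × 238 g/cup ≈ 107 g

soy sauce: 134 g; quinoa: 44 oz; heavy cream: 107 g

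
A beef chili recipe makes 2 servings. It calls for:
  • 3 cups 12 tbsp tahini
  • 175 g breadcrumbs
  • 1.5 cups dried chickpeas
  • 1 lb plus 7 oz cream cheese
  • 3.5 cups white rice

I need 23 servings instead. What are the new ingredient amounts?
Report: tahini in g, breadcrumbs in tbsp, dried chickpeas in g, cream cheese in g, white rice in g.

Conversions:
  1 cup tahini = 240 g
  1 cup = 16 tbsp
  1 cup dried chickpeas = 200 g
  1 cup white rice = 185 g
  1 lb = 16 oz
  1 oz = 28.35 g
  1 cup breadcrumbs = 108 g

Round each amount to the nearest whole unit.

Scaling factor: 23/2 = 11.5.
tahini: (3 cup + 12 tbsp = 3.75 cup) × 23/2 × 240 g/cup = 10350 g
breadcrumbs: 175 g × 23/2 ÷ 108 g/cup × 16 tbsp/cup ≈ 298 tbsp
dried chickpeas: 1.5 cup × 23/2 × 200 g/cup = 3450 g
cream cheese: (1 lb + 7 oz = 1.4375 lb) × 23/2 × 16 oz/lb × 28.35 g/oz ≈ 7499 g
white rice: 3.5 cup × 23/2 × 185 g/cup ≈ 7446 g

tahini: 10350 g; breadcrumbs: 298 tbsp; dried chickpeas: 3450 g; cream cheese: 7499 g; white rice: 7446 g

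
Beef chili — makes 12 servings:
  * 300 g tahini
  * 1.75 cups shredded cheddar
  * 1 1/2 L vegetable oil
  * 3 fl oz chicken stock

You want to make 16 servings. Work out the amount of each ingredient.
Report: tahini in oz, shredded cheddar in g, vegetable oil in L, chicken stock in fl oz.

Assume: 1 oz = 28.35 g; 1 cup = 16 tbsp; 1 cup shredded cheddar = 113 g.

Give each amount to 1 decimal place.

Scaling factor: 16/12 = 4/3.
tahini: 300 g × 4/3 ÷ 28.35 g/oz ≈ 14.1 oz
shredded cheddar: 1.75 cup × 4/3 × 113 g/cup ≈ 263.7 g
vegetable oil: 1.5 L × 4/3 = 2.0 L
chicken stock: 3 fl oz × 4/3 = 4.0 fl oz

tahini: 14.1 oz; shredded cheddar: 263.7 g; vegetable oil: 2.0 L; chicken stock: 4.0 fl oz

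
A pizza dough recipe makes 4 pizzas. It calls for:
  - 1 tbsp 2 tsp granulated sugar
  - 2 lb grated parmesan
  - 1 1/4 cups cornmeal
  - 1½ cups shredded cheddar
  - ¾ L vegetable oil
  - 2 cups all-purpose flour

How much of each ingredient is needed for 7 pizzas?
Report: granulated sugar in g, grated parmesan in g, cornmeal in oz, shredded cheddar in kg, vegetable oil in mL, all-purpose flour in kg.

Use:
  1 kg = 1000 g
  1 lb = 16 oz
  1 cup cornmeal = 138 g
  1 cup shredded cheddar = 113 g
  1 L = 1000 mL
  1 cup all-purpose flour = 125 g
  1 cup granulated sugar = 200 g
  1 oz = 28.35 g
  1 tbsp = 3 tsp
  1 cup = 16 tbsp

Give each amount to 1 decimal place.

Scaling factor: 7/4 = 1.75.
granulated sugar: (1 tbsp + 2 tsp = 5/3 tbsp) × 7/4 ÷ 16 tbsp/cup × 200 g/cup ≈ 36.5 g
grated parmesan: 2 lb × 7/4 × 16 oz/lb × 28.35 g/oz = 1587.6 g
cornmeal: 1.25 cup × 7/4 × 138 g/cup ÷ 28.35 g/oz ≈ 10.6 oz
shredded cheddar: 1.5 cup × 7/4 × 113 g/cup ÷ 1000 g/kg ≈ 0.3 kg
vegetable oil: 0.75 L × 7/4 × 1000 mL/L = 1312.5 mL
all-purpose flour: 2 cup × 7/4 × 125 g/cup ÷ 1000 g/kg ≈ 0.4 kg

granulated sugar: 36.5 g; grated parmesan: 1587.6 g; cornmeal: 10.6 oz; shredded cheddar: 0.3 kg; vegetable oil: 1312.5 mL; all-purpose flour: 0.4 kg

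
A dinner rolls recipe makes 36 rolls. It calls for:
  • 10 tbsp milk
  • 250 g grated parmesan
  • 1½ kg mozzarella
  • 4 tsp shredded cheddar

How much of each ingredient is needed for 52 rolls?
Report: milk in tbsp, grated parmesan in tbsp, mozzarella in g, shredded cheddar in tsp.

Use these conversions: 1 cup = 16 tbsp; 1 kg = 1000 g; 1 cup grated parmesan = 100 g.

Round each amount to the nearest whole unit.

Scaling factor: 52/36 = 13/9.
milk: 10 tbsp × 13/9 ≈ 14 tbsp
grated parmesan: 250 g × 13/9 ÷ 100 g/cup × 16 tbsp/cup ≈ 58 tbsp
mozzarella: 1.5 kg × 13/9 × 1000 g/kg ≈ 2167 g
shredded cheddar: 4 tsp × 13/9 ≈ 6 tsp

milk: 14 tbsp; grated parmesan: 58 tbsp; mozzarella: 2167 g; shredded cheddar: 6 tsp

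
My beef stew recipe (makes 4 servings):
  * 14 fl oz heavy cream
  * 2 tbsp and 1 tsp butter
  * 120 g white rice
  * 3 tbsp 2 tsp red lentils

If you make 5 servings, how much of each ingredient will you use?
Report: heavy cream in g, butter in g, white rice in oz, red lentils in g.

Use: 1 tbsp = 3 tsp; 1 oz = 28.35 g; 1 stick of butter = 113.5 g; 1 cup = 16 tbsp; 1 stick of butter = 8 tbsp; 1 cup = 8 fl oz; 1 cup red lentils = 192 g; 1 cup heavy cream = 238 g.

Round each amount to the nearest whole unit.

Scaling factor: 5/4 = 1.25.
heavy cream: 14 fl oz × 5/4 ÷ 8 fl oz/cup × 238 g/cup ≈ 521 g
butter: (2 tbsp + 1 tsp = 7/3 tbsp) × 5/4 ÷ 8 tbsp/stick × 113.5 g/stick ≈ 41 g
white rice: 120 g × 5/4 ÷ 28.35 g/oz ≈ 5 oz
red lentils: (3 tbsp + 2 tsp = 11/3 tbsp) × 5/4 ÷ 16 tbsp/cup × 192 g/cup = 55 g

heavy cream: 521 g; butter: 41 g; white rice: 5 oz; red lentils: 55 g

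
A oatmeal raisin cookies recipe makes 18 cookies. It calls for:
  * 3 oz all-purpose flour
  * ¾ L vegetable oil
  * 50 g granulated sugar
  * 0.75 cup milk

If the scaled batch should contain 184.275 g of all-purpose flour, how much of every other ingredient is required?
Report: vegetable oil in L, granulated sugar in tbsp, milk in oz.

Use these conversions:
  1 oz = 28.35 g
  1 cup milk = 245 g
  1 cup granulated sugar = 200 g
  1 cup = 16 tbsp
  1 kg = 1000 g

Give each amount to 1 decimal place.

vegetable oil: 1.6 L; granulated sugar: 8.7 tbsp; milk: 14.0 oz

The original recipe has 85.05 g of all-purpose flour, so the scaling factor is 184.275 ÷ 85.05 = 13/6.
vegetable oil: 0.75 L × 13/6 ≈ 1.6 L
granulated sugar: 50 g × 13/6 ÷ 200 g/cup × 16 tbsp/cup ≈ 8.7 tbsp
milk: 0.75 cup × 13/6 × 245 g/cup ÷ 28.35 g/oz ≈ 14.0 oz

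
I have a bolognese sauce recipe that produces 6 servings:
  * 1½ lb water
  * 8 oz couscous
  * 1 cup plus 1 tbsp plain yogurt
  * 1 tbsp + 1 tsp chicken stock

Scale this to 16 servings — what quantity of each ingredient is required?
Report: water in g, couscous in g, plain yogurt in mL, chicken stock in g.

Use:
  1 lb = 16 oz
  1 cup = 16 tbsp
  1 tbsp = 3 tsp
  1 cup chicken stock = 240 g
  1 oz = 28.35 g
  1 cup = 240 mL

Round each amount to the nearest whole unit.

water: 1814 g; couscous: 605 g; plain yogurt: 680 mL; chicken stock: 53 g

Scaling factor: 16/6 = 8/3.
water: 1.5 lb × 8/3 × 16 oz/lb × 28.35 g/oz ≈ 1814 g
couscous: 8 oz × 8/3 × 28.35 g/oz ≈ 605 g
plain yogurt: (1 cup + 1 tbsp = 1.0625 cup) × 8/3 × 240 mL/cup = 680 mL
chicken stock: (1 tbsp + 1 tsp = 4/3 tbsp) × 8/3 ÷ 16 tbsp/cup × 240 g/cup ≈ 53 g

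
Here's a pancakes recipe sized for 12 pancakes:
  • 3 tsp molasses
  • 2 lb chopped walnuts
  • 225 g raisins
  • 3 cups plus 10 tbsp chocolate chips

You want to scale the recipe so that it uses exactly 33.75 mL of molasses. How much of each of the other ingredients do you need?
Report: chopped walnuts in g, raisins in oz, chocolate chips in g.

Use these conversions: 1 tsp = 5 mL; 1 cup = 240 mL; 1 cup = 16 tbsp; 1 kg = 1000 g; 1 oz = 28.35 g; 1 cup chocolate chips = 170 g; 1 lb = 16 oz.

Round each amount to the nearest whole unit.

chopped walnuts: 2041 g; raisins: 18 oz; chocolate chips: 1387 g

The original recipe has 15 mL of molasses, so the scaling factor is 33.75 ÷ 15 = 9/4 = 2.25.
chopped walnuts: 2 lb × 9/4 × 16 oz/lb × 28.35 g/oz ≈ 2041 g
raisins: 225 g × 9/4 ÷ 28.35 g/oz ≈ 18 oz
chocolate chips: (3 cup + 10 tbsp = 3.625 cup) × 9/4 × 170 g/cup ≈ 1387 g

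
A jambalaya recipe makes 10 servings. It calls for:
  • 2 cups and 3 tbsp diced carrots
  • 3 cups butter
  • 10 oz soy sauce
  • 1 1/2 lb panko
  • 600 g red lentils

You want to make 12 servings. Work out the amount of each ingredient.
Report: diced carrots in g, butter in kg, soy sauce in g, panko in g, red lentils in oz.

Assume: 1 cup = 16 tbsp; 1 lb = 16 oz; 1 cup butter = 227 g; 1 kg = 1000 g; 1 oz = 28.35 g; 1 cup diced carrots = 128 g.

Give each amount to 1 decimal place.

diced carrots: 336.0 g; butter: 0.8 kg; soy sauce: 340.2 g; panko: 816.5 g; red lentils: 25.4 oz

Scaling factor: 12/10 = 6/5 = 1.2.
diced carrots: (2 cup + 3 tbsp = 2.1875 cup) × 6/5 × 128 g/cup = 336.0 g
butter: 3 cup × 6/5 × 227 g/cup ÷ 1000 g/kg ≈ 0.8 kg
soy sauce: 10 oz × 6/5 × 28.35 g/oz = 340.2 g
panko: 1.5 lb × 6/5 × 16 oz/lb × 28.35 g/oz ≈ 816.5 g
red lentils: 600 g × 6/5 ÷ 28.35 g/oz ≈ 25.4 oz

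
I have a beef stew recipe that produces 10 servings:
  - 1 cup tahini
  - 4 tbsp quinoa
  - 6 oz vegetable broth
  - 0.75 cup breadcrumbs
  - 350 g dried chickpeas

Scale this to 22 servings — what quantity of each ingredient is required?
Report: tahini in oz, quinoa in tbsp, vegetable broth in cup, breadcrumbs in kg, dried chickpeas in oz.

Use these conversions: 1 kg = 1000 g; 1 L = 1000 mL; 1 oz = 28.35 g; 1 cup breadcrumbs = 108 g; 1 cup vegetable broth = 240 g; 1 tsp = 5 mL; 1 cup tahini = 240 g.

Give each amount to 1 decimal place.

tahini: 18.6 oz; quinoa: 8.8 tbsp; vegetable broth: 1.6 cup; breadcrumbs: 0.2 kg; dried chickpeas: 27.2 oz

Scaling factor: 22/10 = 11/5 = 2.2.
tahini: 1 cup × 11/5 × 240 g/cup ÷ 28.35 g/oz ≈ 18.6 oz
quinoa: 4 tbsp × 11/5 = 8.8 tbsp
vegetable broth: 6 oz × 11/5 × 28.35 g/oz ÷ 240 g/cup ≈ 1.6 cup
breadcrumbs: 0.75 cup × 11/5 × 108 g/cup ÷ 1000 g/kg ≈ 0.2 kg
dried chickpeas: 350 g × 11/5 ÷ 28.35 g/oz ≈ 27.2 oz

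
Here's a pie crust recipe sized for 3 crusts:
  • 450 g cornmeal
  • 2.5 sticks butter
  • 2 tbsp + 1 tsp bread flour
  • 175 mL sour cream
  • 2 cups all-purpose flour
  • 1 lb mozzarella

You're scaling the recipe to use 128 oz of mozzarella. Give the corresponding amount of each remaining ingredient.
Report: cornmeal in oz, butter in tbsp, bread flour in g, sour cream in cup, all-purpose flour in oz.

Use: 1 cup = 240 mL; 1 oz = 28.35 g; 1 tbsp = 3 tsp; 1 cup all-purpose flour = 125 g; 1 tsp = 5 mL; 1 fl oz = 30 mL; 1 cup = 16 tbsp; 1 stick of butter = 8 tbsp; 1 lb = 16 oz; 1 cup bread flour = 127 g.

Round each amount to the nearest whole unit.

The original recipe has 16 oz of mozzarella, so the scaling factor is 128 ÷ 16 = 8.
cornmeal: 450 g × 8 ÷ 28.35 g/oz ≈ 127 oz
butter: 2.5 stick × 8 × 8 tbsp/stick = 160 tbsp
bread flour: (2 tbsp + 1 tsp = 7/3 tbsp) × 8 ÷ 16 tbsp/cup × 127 g/cup ≈ 148 g
sour cream: 175 mL × 8 ÷ 240 mL/cup ≈ 6 cup
all-purpose flour: 2 cup × 8 × 125 g/cup ÷ 28.35 g/oz ≈ 71 oz

cornmeal: 127 oz; butter: 160 tbsp; bread flour: 148 g; sour cream: 6 cup; all-purpose flour: 71 oz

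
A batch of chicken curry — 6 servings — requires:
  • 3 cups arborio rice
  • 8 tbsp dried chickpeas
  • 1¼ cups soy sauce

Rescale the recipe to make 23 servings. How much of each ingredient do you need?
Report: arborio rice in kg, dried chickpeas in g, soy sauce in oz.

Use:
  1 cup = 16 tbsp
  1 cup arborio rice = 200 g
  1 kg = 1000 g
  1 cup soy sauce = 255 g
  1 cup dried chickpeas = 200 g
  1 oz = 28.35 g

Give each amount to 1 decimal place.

arborio rice: 2.3 kg; dried chickpeas: 383.3 g; soy sauce: 43.1 oz

Scaling factor: 23/6.
arborio rice: 3 cup × 23/6 × 200 g/cup ÷ 1000 g/kg = 2.3 kg
dried chickpeas: 8 tbsp × 23/6 ÷ 16 tbsp/cup × 200 g/cup ≈ 383.3 g
soy sauce: 1.25 cup × 23/6 × 255 g/cup ÷ 28.35 g/oz ≈ 43.1 oz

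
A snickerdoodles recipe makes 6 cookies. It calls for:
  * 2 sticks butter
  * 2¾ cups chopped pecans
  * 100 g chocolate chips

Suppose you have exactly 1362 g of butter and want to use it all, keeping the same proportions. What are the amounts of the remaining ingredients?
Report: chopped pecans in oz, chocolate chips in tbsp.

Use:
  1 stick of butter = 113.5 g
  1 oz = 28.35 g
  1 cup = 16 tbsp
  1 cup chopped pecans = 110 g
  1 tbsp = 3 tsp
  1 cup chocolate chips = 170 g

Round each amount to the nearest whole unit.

The original recipe has 227 g of butter, so the scaling factor is 1362 ÷ 227 = 6.
chopped pecans: 2.75 cup × 6 × 110 g/cup ÷ 28.35 g/oz ≈ 64 oz
chocolate chips: 100 g × 6 ÷ 170 g/cup × 16 tbsp/cup ≈ 56 tbsp

chopped pecans: 64 oz; chocolate chips: 56 tbsp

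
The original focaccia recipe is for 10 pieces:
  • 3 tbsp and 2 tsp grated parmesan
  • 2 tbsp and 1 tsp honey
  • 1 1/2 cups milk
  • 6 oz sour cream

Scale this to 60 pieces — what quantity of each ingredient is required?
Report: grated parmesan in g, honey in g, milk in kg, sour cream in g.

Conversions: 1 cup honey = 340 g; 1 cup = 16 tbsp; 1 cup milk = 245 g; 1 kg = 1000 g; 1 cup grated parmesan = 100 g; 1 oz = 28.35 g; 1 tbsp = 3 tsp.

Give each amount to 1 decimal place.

grated parmesan: 137.5 g; honey: 297.5 g; milk: 2.2 kg; sour cream: 1020.6 g

Scaling factor: 60/10 = 6.
grated parmesan: (3 tbsp + 2 tsp = 11/3 tbsp) × 6 ÷ 16 tbsp/cup × 100 g/cup = 137.5 g
honey: (2 tbsp + 1 tsp = 7/3 tbsp) × 6 ÷ 16 tbsp/cup × 340 g/cup = 297.5 g
milk: 1.5 cup × 6 × 245 g/cup ÷ 1000 g/kg ≈ 2.2 kg
sour cream: 6 oz × 6 × 28.35 g/oz = 1020.6 g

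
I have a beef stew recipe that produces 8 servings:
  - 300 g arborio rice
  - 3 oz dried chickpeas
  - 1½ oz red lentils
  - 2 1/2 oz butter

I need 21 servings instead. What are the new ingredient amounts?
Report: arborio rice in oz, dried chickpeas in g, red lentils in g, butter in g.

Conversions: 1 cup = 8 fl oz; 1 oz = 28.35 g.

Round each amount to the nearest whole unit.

Scaling factor: 21/8 = 2.625.
arborio rice: 300 g × 21/8 ÷ 28.35 g/oz ≈ 28 oz
dried chickpeas: 3 oz × 21/8 × 28.35 g/oz ≈ 223 g
red lentils: 1.5 oz × 21/8 × 28.35 g/oz ≈ 112 g
butter: 2.5 oz × 21/8 × 28.35 g/oz ≈ 186 g

arborio rice: 28 oz; dried chickpeas: 223 g; red lentils: 112 g; butter: 186 g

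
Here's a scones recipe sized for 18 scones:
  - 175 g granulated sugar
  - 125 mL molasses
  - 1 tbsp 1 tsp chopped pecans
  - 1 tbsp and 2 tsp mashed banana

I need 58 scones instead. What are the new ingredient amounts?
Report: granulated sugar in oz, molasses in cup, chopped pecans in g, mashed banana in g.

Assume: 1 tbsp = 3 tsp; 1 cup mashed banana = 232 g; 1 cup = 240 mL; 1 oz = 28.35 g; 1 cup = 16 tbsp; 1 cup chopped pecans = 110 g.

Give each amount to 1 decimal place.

granulated sugar: 19.9 oz; molasses: 1.7 cup; chopped pecans: 29.5 g; mashed banana: 77.9 g

Scaling factor: 58/18 = 29/9.
granulated sugar: 175 g × 29/9 ÷ 28.35 g/oz ≈ 19.9 oz
molasses: 125 mL × 29/9 ÷ 240 mL/cup ≈ 1.7 cup
chopped pecans: (1 tbsp + 1 tsp = 4/3 tbsp) × 29/9 ÷ 16 tbsp/cup × 110 g/cup ≈ 29.5 g
mashed banana: (1 tbsp + 2 tsp = 5/3 tbsp) × 29/9 ÷ 16 tbsp/cup × 232 g/cup ≈ 77.9 g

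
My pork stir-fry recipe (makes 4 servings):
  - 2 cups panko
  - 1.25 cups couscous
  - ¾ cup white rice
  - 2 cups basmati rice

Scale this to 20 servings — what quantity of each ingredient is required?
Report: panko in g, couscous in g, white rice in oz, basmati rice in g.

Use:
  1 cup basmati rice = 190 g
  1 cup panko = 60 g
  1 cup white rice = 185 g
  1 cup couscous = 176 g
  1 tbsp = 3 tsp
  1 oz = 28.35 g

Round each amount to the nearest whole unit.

Scaling factor: 20/4 = 5.
panko: 2 cup × 5 × 60 g/cup = 600 g
couscous: 1.25 cup × 5 × 176 g/cup = 1100 g
white rice: 0.75 cup × 5 × 185 g/cup ÷ 28.35 g/oz ≈ 24 oz
basmati rice: 2 cup × 5 × 190 g/cup = 1900 g

panko: 600 g; couscous: 1100 g; white rice: 24 oz; basmati rice: 1900 g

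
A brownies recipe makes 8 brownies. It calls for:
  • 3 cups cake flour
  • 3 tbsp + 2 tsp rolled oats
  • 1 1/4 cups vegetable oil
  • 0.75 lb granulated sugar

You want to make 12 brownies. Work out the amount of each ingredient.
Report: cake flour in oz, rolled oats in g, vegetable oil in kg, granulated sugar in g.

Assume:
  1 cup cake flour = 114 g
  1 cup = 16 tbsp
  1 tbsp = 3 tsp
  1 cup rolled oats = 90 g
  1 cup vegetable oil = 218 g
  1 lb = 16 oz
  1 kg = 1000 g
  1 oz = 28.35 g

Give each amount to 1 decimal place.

Scaling factor: 12/8 = 3/2 = 1.5.
cake flour: 3 cup × 3/2 × 114 g/cup ÷ 28.35 g/oz ≈ 18.1 oz
rolled oats: (3 tbsp + 2 tsp = 11/3 tbsp) × 3/2 ÷ 16 tbsp/cup × 90 g/cup ≈ 30.9 g
vegetable oil: 1.25 cup × 3/2 × 218 g/cup ÷ 1000 g/kg ≈ 0.4 kg
granulated sugar: 0.75 lb × 3/2 × 16 oz/lb × 28.35 g/oz = 510.3 g

cake flour: 18.1 oz; rolled oats: 30.9 g; vegetable oil: 0.4 kg; granulated sugar: 510.3 g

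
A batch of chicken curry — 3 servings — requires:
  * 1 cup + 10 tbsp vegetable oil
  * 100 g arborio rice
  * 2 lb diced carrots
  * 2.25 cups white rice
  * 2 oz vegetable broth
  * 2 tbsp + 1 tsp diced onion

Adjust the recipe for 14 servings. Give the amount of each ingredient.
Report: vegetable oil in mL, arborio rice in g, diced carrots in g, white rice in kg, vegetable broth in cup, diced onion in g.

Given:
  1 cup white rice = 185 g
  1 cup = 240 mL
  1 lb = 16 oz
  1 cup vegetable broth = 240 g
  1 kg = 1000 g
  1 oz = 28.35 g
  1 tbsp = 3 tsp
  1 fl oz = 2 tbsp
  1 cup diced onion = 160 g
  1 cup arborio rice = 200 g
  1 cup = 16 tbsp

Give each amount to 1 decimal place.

vegetable oil: 1820.0 mL; arborio rice: 466.7 g; diced carrots: 4233.6 g; white rice: 1.9 kg; vegetable broth: 1.1 cup; diced onion: 108.9 g

Scaling factor: 14/3.
vegetable oil: (1 cup + 10 tbsp = 1.625 cup) × 14/3 × 240 mL/cup = 1820.0 mL
arborio rice: 100 g × 14/3 ≈ 466.7 g
diced carrots: 2 lb × 14/3 × 16 oz/lb × 28.35 g/oz = 4233.6 g
white rice: 2.25 cup × 14/3 × 185 g/cup ÷ 1000 g/kg ≈ 1.9 kg
vegetable broth: 2 oz × 14/3 × 28.35 g/oz ÷ 240 g/cup ≈ 1.1 cup
diced onion: (2 tbsp + 1 tsp = 7/3 tbsp) × 14/3 ÷ 16 tbsp/cup × 160 g/cup ≈ 108.9 g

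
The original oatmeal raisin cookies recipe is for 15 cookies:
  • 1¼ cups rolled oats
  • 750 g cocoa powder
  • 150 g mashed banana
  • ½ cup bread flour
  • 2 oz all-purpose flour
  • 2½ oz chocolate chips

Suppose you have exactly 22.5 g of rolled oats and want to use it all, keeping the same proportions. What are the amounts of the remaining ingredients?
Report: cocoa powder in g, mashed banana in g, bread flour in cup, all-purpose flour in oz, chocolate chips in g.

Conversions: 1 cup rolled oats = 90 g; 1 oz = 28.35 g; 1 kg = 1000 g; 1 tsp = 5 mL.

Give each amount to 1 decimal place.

cocoa powder: 150.0 g; mashed banana: 30.0 g; bread flour: 0.1 cup; all-purpose flour: 0.4 oz; chocolate chips: 14.2 g

The original recipe has 112.5 g of rolled oats, so the scaling factor is 22.5 ÷ 112.5 = 1/5 = 0.2.
cocoa powder: 750 g × 1/5 = 150.0 g
mashed banana: 150 g × 1/5 = 30.0 g
bread flour: 0.5 cup × 1/5 = 0.1 cup
all-purpose flour: 2 oz × 1/5 = 0.4 oz
chocolate chips: 2.5 oz × 1/5 × 28.35 g/oz ≈ 14.2 g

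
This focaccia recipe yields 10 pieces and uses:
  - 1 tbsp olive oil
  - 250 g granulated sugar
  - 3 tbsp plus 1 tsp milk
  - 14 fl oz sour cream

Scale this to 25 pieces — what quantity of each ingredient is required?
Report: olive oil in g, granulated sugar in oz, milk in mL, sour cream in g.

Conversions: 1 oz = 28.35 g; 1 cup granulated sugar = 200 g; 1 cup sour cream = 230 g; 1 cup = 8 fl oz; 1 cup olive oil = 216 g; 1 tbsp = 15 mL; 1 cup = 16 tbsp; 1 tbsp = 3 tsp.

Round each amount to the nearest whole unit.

Scaling factor: 25/10 = 5/2 = 2.5.
olive oil: 1 tbsp × 5/2 ÷ 16 tbsp/cup × 216 g/cup ≈ 34 g
granulated sugar: 250 g × 5/2 ÷ 28.35 g/oz ≈ 22 oz
milk: (3 tbsp + 1 tsp = 10/3 tbsp) × 5/2 × 15 mL/tbsp = 125 mL
sour cream: 14 fl oz × 5/2 ÷ 8 fl oz/cup × 230 g/cup ≈ 1006 g

olive oil: 34 g; granulated sugar: 22 oz; milk: 125 mL; sour cream: 1006 g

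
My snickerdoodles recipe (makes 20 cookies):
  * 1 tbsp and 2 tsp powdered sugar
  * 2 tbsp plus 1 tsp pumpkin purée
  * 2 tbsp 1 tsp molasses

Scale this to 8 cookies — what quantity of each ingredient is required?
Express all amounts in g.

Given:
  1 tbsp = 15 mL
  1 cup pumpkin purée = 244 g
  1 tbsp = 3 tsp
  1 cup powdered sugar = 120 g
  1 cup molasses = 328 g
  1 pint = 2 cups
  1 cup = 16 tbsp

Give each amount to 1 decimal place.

Scaling factor: 8/20 = 2/5 = 0.4.
powdered sugar: (1 tbsp + 2 tsp = 5/3 tbsp) × 2/5 ÷ 16 tbsp/cup × 120 g/cup = 5.0 g
pumpkin purée: (2 tbsp + 1 tsp = 7/3 tbsp) × 2/5 ÷ 16 tbsp/cup × 244 g/cup ≈ 14.2 g
molasses: (2 tbsp + 1 tsp = 7/3 tbsp) × 2/5 ÷ 16 tbsp/cup × 328 g/cup ≈ 19.1 g

powdered sugar: 5.0 g; pumpkin purée: 14.2 g; molasses: 19.1 g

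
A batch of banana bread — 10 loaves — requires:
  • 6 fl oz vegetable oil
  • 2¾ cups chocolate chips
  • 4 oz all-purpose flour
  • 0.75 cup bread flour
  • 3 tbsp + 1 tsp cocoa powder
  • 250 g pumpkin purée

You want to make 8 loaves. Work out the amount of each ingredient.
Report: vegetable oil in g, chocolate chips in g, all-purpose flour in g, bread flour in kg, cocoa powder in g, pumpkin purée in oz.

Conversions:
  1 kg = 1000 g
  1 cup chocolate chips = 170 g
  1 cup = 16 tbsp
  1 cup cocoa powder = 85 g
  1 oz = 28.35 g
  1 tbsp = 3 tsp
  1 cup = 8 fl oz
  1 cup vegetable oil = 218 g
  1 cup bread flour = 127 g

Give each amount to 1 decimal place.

vegetable oil: 130.8 g; chocolate chips: 374.0 g; all-purpose flour: 90.7 g; bread flour: 0.1 kg; cocoa powder: 14.2 g; pumpkin purée: 7.1 oz

Scaling factor: 8/10 = 4/5 = 0.8.
vegetable oil: 6 fl oz × 4/5 ÷ 8 fl oz/cup × 218 g/cup = 130.8 g
chocolate chips: 2.75 cup × 4/5 × 170 g/cup = 374.0 g
all-purpose flour: 4 oz × 4/5 × 28.35 g/oz ≈ 90.7 g
bread flour: 0.75 cup × 4/5 × 127 g/cup ÷ 1000 g/kg ≈ 0.1 kg
cocoa powder: (3 tbsp + 1 tsp = 10/3 tbsp) × 4/5 ÷ 16 tbsp/cup × 85 g/cup ≈ 14.2 g
pumpkin purée: 250 g × 4/5 ÷ 28.35 g/oz ≈ 7.1 oz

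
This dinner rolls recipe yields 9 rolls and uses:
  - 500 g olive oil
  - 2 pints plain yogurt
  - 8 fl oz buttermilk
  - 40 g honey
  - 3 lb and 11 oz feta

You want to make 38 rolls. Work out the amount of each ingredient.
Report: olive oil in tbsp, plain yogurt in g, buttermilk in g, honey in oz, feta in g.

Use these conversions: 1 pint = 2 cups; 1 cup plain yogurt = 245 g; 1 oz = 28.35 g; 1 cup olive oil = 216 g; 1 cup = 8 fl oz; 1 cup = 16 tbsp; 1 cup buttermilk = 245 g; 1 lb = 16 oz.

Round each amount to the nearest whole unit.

olive oil: 156 tbsp; plain yogurt: 4138 g; buttermilk: 1034 g; honey: 6 oz; feta: 7062 g

Scaling factor: 38/9.
olive oil: 500 g × 38/9 ÷ 216 g/cup × 16 tbsp/cup ≈ 156 tbsp
plain yogurt: 2 pint × 38/9 × 2 cup/pint × 245 g/cup ≈ 4138 g
buttermilk: 8 fl oz × 38/9 ÷ 8 fl oz/cup × 245 g/cup ≈ 1034 g
honey: 40 g × 38/9 ÷ 28.35 g/oz ≈ 6 oz
feta: (3 lb + 11 oz = 3.6875 lb) × 38/9 × 16 oz/lb × 28.35 g/oz ≈ 7062 g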